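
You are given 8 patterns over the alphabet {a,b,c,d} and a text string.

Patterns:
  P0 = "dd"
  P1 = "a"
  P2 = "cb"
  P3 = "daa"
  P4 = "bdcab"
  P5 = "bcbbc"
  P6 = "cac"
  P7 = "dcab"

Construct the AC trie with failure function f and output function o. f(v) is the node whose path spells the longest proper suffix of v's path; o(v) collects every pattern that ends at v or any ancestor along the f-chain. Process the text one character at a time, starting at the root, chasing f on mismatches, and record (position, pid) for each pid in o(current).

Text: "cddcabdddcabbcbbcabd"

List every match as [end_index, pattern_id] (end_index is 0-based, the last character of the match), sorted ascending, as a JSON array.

Build:
Trie (insert patterns):
  n0 'ε': a→3 b→8 c→4 d→1
  n1 'd': a→6 c→19 d→2
  n2 'dd': ·  [P0 ends]
  n3 'a': ·  [P1 ends]
  n4 'c': a→17 b→5
  n5 'cb': ·  [P2 ends]
  n6 'da': a→7
  n7 'daa': ·  [P3 ends]
  n8 'b': c→13 d→9
  n9 'bd': c→10
  n10 'bdc': a→11
  n11 'bdca': b→12
  n12 'bdcab': ·  [P4 ends]
  n13 'bc': b→14
  n14 'bcb': b→15
  n15 'bcbb': c→16
  n16 'bcbbc': ·  [P5 ends]
  n17 'ca': c→18
  n18 'cac': ·  [P6 ends]
  n19 'dc': a→20
  n20 'dca': b→21
  n21 'dcab': ·  [P7 ends]

Failure links (BFS by depth):
  n1('d'): parent n0 fail=0; on 'd' 0 → fail=0;  out ∅∪∅=∅
  n3('a'): parent n0 fail=0; on 'a' 0 → fail=0;  out {1}∪∅={1}
  n4('c'): parent n0 fail=0; on 'c' 0 → fail=0;  out ∅∪∅=∅
  n8('b'): parent n0 fail=0; on 'b' 0 → fail=0;  out ∅∪∅=∅
  n2('dd'): parent n1 fail=0; on 'd' 0 → fail=1;  out {0}∪∅={0}
  n5('cb'): parent n4 fail=0; on 'b' 0 → fail=8;  out {2}∪∅={2}
  n6('da'): parent n1 fail=0; on 'a' 0 → fail=3;  out ∅∪{1}={1}
  n9('bd'): parent n8 fail=0; on 'd' 0 → fail=1;  out ∅∪∅=∅
  n13('bc'): parent n8 fail=0; on 'c' 0 → fail=4;  out ∅∪∅=∅
  n17('ca'): parent n4 fail=0; on 'a' 0 → fail=3;  out ∅∪{1}={1}
  n19('dc'): parent n1 fail=0; on 'c' 0 → fail=4;  out ∅∪∅=∅
  n7('daa'): parent n6 fail=3; on 'a' 3→0 → fail=3;  out {3}∪{1}={1,3}
  n10('bdc'): parent n9 fail=1; on 'c' 1 → fail=19;  out ∅∪∅=∅
  n14('bcb'): parent n13 fail=4; on 'b' 4 → fail=5;  out ∅∪{2}={2}
  n18('cac'): parent n17 fail=3; on 'c' 3→0 → fail=4;  out {6}∪∅={6}
  n20('dca'): parent n19 fail=4; on 'a' 4 → fail=17;  out ∅∪{1}={1}
  n11('bdca'): parent n10 fail=19; on 'a' 19 → fail=20;  out ∅∪{1}={1}
  n15('bcbb'): parent n14 fail=5; on 'b' 5→8→0 → fail=8;  out ∅∪∅=∅
  n21('dcab'): parent n20 fail=17; on 'b' 17→3→0 → fail=8;  out {7}∪∅={7}
  n12('bdcab'): parent n11 fail=20; on 'b' 20 → fail=21;  out {4}∪{7}={4,7}
  n16('bcbbc'): parent n15 fail=8; on 'c' 8 → fail=13;  out {5}∪∅={5}

Run:
i=0 'c': node 0→4
i=1 'd': node 4→1 (via fail)
i=2 'd': node 1→2  ** P0@[1:2]
i=3 'c': node 2→19 (via fail)
i=4 'a': node 19→20  ** P1@[4:4]
i=5 'b': node 20→21  ** P7@[2:5]
i=6 'd': node 21→9 (via fail)
i=7 'd': node 9→2 (via fail)  ** P0@[6:7]
i=8 'd': node 2→2 (via fail)  ** P0@[7:8]
i=9 'c': node 2→19 (via fail)
i=10 'a': node 19→20  ** P1@[10:10]
i=11 'b': node 20→21  ** P7@[8:11]
i=12 'b': node 21→8 (via fail)
i=13 'c': node 8→13
i=14 'b': node 13→14  ** P2@[13:14]
i=15 'b': node 14→15
i=16 'c': node 15→16  ** P5@[12:16]
i=17 'a': node 16→17 (via fail)  ** P1@[17:17]
i=18 'b': node 17→8 (via fail)
i=19 'd': node 8→9

All matches (sorted): [[2,0],[4,1],[5,7],[7,0],[8,0],[10,1],[11,7],[14,2],[16,5],[17,1]]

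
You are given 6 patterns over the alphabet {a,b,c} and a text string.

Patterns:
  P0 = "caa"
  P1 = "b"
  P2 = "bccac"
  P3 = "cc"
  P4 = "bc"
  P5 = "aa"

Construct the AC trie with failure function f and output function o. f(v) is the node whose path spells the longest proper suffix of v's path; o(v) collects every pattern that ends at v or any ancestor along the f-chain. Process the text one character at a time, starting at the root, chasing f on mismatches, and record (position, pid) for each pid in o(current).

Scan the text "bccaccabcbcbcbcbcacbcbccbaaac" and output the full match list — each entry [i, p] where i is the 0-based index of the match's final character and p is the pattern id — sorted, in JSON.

Build:
Trie nodes:
  n0 'ε': a→10 b→4 c→1
  n1 'c': a→2 c→9
  n2 'ca': a→3
  n3 'caa': ·  [P0 ends]
  n4 'b': c→5  [P1 ends]
  n5 'bc': c→6  [P4 ends]
  n6 'bcc': a→7
  n7 'bcca': c→8
  n8 'bccac': ·  [P2 ends]
  n9 'cc': ·  [P3 ends]
  n10 'a': a→11
  n11 'aa': ·  [P5 ends]

Failure links (BFS by depth):
  n1('c'): parent n0 fail=0; on 'c' 0 → fail=0;  out ∅∪∅=∅
  n4('b'): parent n0 fail=0; on 'b' 0 → fail=0;  out {1}∪∅={1}
  n10('a'): parent n0 fail=0; on 'a' 0 → fail=0;  out ∅∪∅=∅
  n2('ca'): parent n1 fail=0; on 'a' 0 → fail=10;  out ∅∪∅=∅
  n5('bc'): parent n4 fail=0; on 'c' 0 → fail=1;  out {4}∪∅={4}
  n9('cc'): parent n1 fail=0; on 'c' 0 → fail=1;  out {3}∪∅={3}
  n11('aa'): parent n10 fail=0; on 'a' 0 → fail=10;  out {5}∪∅={5}
  n3('caa'): parent n2 fail=10; on 'a' 10 → fail=11;  out {0}∪{5}={0,5}
  n6('bcc'): parent n5 fail=1; on 'c' 1 → fail=9;  out ∅∪{3}={3}
  n7('bcca'): parent n6 fail=9; on 'a' 9→1 → fail=2;  out ∅∪∅=∅
  n8('bccac'): parent n7 fail=2; on 'c' 2→10→0 → fail=1;  out {2}∪∅={2}

Text stream:
pos 0 'b': at 4  → match P1@[0:0]
pos 1 'c': at 5  → match P4@[0:1]
pos 2 'c': at 6  → match P3@[1:2]
pos 3 'a': at 7
pos 4 'c': at 8  → match P2@[0:4]
pos 5 'c': at 9 (fail-walked)  → match P3@[4:5]
pos 6 'a': at 2 (fail-walked)
pos 7 'b': at 4 (fail-walked)  → match P1@[7:7]
pos 8 'c': at 5  → match P4@[7:8]
pos 9 'b': at 4 (fail-walked)  → match P1@[9:9]
pos 10 'c': at 5  → match P4@[9:10]
pos 11 'b': at 4 (fail-walked)  → match P1@[11:11]
pos 12 'c': at 5  → match P4@[11:12]
pos 13 'b': at 4 (fail-walked)  → match P1@[13:13]
pos 14 'c': at 5  → match P4@[13:14]
pos 15 'b': at 4 (fail-walked)  → match P1@[15:15]
pos 16 'c': at 5  → match P4@[15:16]
pos 17 'a': at 2 (fail-walked)
pos 18 'c': at 1 (fail-walked)
pos 19 'b': at 4 (fail-walked)  → match P1@[19:19]
pos 20 'c': at 5  → match P4@[19:20]
pos 21 'b': at 4 (fail-walked)  → match P1@[21:21]
pos 22 'c': at 5  → match P4@[21:22]
pos 23 'c': at 6  → match P3@[22:23]
pos 24 'b': at 4 (fail-walked)  → match P1@[24:24]
pos 25 'a': at 10 (fail-walked)
pos 26 'a': at 11  → match P5@[25:26]
pos 27 'a': at 11 (fail-walked)  → match P5@[26:27]
pos 28 'c': at 1 (fail-walked)

All matches (sorted): [[0,1],[1,4],[2,3],[4,2],[5,3],[7,1],[8,4],[9,1],[10,4],[11,1],[12,4],[13,1],[14,4],[15,1],[16,4],[19,1],[20,4],[21,1],[22,4],[23,3],[24,1],[26,5],[27,5]]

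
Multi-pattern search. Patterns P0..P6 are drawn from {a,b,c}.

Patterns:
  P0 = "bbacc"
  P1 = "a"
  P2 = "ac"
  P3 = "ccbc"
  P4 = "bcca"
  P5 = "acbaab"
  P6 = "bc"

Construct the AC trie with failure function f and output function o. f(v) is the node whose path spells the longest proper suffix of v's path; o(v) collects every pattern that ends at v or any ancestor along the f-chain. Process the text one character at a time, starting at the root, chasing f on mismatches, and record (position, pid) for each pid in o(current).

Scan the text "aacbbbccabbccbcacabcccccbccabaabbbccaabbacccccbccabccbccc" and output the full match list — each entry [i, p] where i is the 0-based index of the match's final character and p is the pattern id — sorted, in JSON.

Build:
Trie (insert patterns):
  0='ε' goto a→6 b→1 c→8
  1='b' goto b→2 c→12
  2='bb' goto a→3
  3='bba' goto c→4
  4='bbac' goto c→5
  5='bbacc' goto ·  ←P0
  6='a' goto c→7  ←P1
  7='ac' goto b→15  ←P2
  8='c' goto c→9
  9='cc' goto b→10
  10='ccb' goto c→11
  11='ccbc' goto ·  ←P3
  12='bc' goto c→13  ←P6
  13='bcc' goto a→14
  14='bcca' goto ·  ←P4
  15='acb' goto a→16
  16='acba' goto a→17
  17='acbaa' goto b→18
  18='acbaab' goto ·  ←P5

BFS fail/out derivation:
  fail(1) 'b': from fail(0)=0 chase 'b': 0 ⇒ 0;  out=∅∪out(0)=∅
  fail(6) 'a': from fail(0)=0 chase 'a': 0 ⇒ 0;  out={1}∪out(0)={1}
  fail(8) 'c': from fail(0)=0 chase 'c': 0 ⇒ 0;  out=∅∪out(0)=∅
  fail(2) 'bb': from fail(1)=0 chase 'b': 0 ⇒ 1;  out=∅∪out(1)=∅
  fail(7) 'ac': from fail(6)=0 chase 'c': 0 ⇒ 8;  out={2}∪out(8)={2}
  fail(9) 'cc': from fail(8)=0 chase 'c': 0 ⇒ 8;  out=∅∪out(8)=∅
  fail(12) 'bc': from fail(1)=0 chase 'c': 0 ⇒ 8;  out={6}∪out(8)={6}
  fail(3) 'bba': from fail(2)=1 chase 'a': 1→0 ⇒ 6;  out=∅∪out(6)={1}
  fail(10) 'ccb': from fail(9)=8 chase 'b': 8→0 ⇒ 1;  out=∅∪out(1)=∅
  fail(13) 'bcc': from fail(12)=8 chase 'c': 8 ⇒ 9;  out=∅∪out(9)=∅
  fail(15) 'acb': from fail(7)=8 chase 'b': 8→0 ⇒ 1;  out=∅∪out(1)=∅
  fail(4) 'bbac': from fail(3)=6 chase 'c': 6 ⇒ 7;  out=∅∪out(7)={2}
  fail(11) 'ccbc': from fail(10)=1 chase 'c': 1 ⇒ 12;  out={3}∪out(12)={3,6}
  fail(14) 'bcca': from fail(13)=9 chase 'a': 9→8→0 ⇒ 6;  out={4}∪out(6)={1,4}
  fail(16) 'acba': from fail(15)=1 chase 'a': 1→0 ⇒ 6;  out=∅∪out(6)={1}
  fail(5) 'bbacc': from fail(4)=7 chase 'c': 7→8 ⇒ 9;  out={0}∪out(9)={0}
  fail(17) 'acbaa': from fail(16)=6 chase 'a': 6→0 ⇒ 6;  out=∅∪out(6)={1}
  fail(18) 'acbaab': from fail(17)=6 chase 'b': 6→0 ⇒ 1;  out={5}∪out(1)={5}

Text stream:
[0] read 'a'  n0⇒n6  ** P1@[0:0]
[1] read 'a'  n6⇒n6 ·f  ** P1@[1:1]
[2] read 'c'  n6⇒n7  ** P2@[1:2]
[3] read 'b'  n7⇒n15
[4] read 'b'  n15⇒n2 ·f
[5] read 'b'  n2⇒n2 ·f
[6] read 'c'  n2⇒n12 ·f  ** P6@[5:6]
[7] read 'c'  n12⇒n13
[8] read 'a'  n13⇒n14  ** P1@[8:8],P4@[5:8]
[9] read 'b'  n14⇒n1 ·f
[10] read 'b'  n1⇒n2
[11] read 'c'  n2⇒n12 ·f  ** P6@[10:11]
[12] read 'c'  n12⇒n13
[13] read 'b'  n13⇒n10 ·f
[14] read 'c'  n10⇒n11  ** P3@[11:14],P6@[13:14]
[15] read 'a'  n11⇒n6 ·f  ** P1@[15:15]
[16] read 'c'  n6⇒n7  ** P2@[15:16]
[17] read 'a'  n7⇒n6 ·f  ** P1@[17:17]
[18] read 'b'  n6⇒n1 ·f
[19] read 'c'  n1⇒n12  ** P6@[18:19]
[20] read 'c'  n12⇒n13
[21] read 'c'  n13⇒n9 ·f
[22] read 'c'  n9⇒n9 ·f
[23] read 'c'  n9⇒n9 ·f
[24] read 'b'  n9⇒n10
[25] read 'c'  n10⇒n11  ** P3@[22:25],P6@[24:25]
[26] read 'c'  n11⇒n13 ·f
[27] read 'a'  n13⇒n14  ** P1@[27:27],P4@[24:27]
[28] read 'b'  n14⇒n1 ·f
[29] read 'a'  n1⇒n6 ·f  ** P1@[29:29]
[30] read 'a'  n6⇒n6 ·f  ** P1@[30:30]
[31] read 'b'  n6⇒n1 ·f
[32] read 'b'  n1⇒n2
[33] read 'b'  n2⇒n2 ·f
[34] read 'c'  n2⇒n12 ·f  ** P6@[33:34]
[35] read 'c'  n12⇒n13
[36] read 'a'  n13⇒n14  ** P1@[36:36],P4@[33:36]
[37] read 'a'  n14⇒n6 ·f  ** P1@[37:37]
[38] read 'b'  n6⇒n1 ·f
[39] read 'b'  n1⇒n2
[40] read 'a'  n2⇒n3  ** P1@[40:40]
[41] read 'c'  n3⇒n4  ** P2@[40:41]
[42] read 'c'  n4⇒n5  ** P0@[38:42]
[43] read 'c'  n5⇒n9 ·f
[44] read 'c'  n9⇒n9 ·f
[45] read 'c'  n9⇒n9 ·f
[46] read 'b'  n9⇒n10
[47] read 'c'  n10⇒n11  ** P3@[44:47],P6@[46:47]
[48] read 'c'  n11⇒n13 ·f
[49] read 'a'  n13⇒n14  ** P1@[49:49],P4@[46:49]
[50] read 'b'  n14⇒n1 ·f
[51] read 'c'  n1⇒n12  ** P6@[50:51]
[52] read 'c'  n12⇒n13
[53] read 'b'  n13⇒n10 ·f
[54] read 'c'  n10⇒n11  ** P3@[51:54],P6@[53:54]
[55] read 'c'  n11⇒n13 ·f
[56] read 'c'  n13⇒n9 ·f

All matches (sorted): [[0,1],[1,1],[2,2],[6,6],[8,1],[8,4],[11,6],[14,3],[14,6],[15,1],[16,2],[17,1],[19,6],[25,3],[25,6],[27,1],[27,4],[29,1],[30,1],[34,6],[36,1],[36,4],[37,1],[40,1],[41,2],[42,0],[47,3],[47,6],[49,1],[49,4],[51,6],[54,3],[54,6]]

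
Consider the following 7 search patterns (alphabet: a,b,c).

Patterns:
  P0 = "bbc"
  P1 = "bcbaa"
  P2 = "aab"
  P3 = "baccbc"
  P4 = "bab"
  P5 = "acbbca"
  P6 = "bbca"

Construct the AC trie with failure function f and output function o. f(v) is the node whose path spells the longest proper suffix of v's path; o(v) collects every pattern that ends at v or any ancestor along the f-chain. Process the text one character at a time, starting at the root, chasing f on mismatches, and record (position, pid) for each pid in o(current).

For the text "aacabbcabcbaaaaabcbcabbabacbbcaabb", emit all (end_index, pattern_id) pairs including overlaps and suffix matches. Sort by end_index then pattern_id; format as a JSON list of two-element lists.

Build:
Trie nodes:
  n0 'ε': a→8 b→1
  n1 'b': a→11 b→2 c→4
  n2 'bb': c→3
  n3 'bbc': a→22  ←P0
  n4 'bc': b→5
  n5 'bcb': a→6
  n6 'bcba': a→7
  n7 'bcbaa': ·  ←P1
  n8 'a': a→9 c→17
  n9 'aa': b→10
  n10 'aab': ·  ←P2
  n11 'ba': b→16 c→12
  n12 'bac': c→13
  n13 'bacc': b→14
  n14 'baccb': c→15
  n15 'baccbc': ·  ←P3
  n16 'bab': ·  ←P4
  n17 'ac': b→18
  n18 'acb': b→19
  n19 'acbb': c→20
  n20 'acbbc': a→21
  n21 'acbbca': ·  ←P5
  n22 'bbca': ·  ←P6

Failure links (BFS by depth):
  fail(1) 'b': from fail(0)=0 chase 'b': 0 ⇒ 0;  out=∅∪out(0)=∅
  fail(8) 'a': from fail(0)=0 chase 'a': 0 ⇒ 0;  out=∅∪out(0)=∅
  fail(2) 'bb': from fail(1)=0 chase 'b': 0 ⇒ 1;  out=∅∪out(1)=∅
  fail(4) 'bc': from fail(1)=0 chase 'c': 0 ⇒ 0;  out=∅∪out(0)=∅
  fail(9) 'aa': from fail(8)=0 chase 'a': 0 ⇒ 8;  out=∅∪out(8)=∅
  fail(11) 'ba': from fail(1)=0 chase 'a': 0 ⇒ 8;  out=∅∪out(8)=∅
  fail(17) 'ac': from fail(8)=0 chase 'c': 0 ⇒ 0;  out=∅∪out(0)=∅
  fail(3) 'bbc': from fail(2)=1 chase 'c': 1 ⇒ 4;  out={0}∪out(4)={0}
  fail(5) 'bcb': from fail(4)=0 chase 'b': 0 ⇒ 1;  out=∅∪out(1)=∅
  fail(10) 'aab': from fail(9)=8 chase 'b': 8→0 ⇒ 1;  out={2}∪out(1)={2}
  fail(12) 'bac': from fail(11)=8 chase 'c': 8 ⇒ 17;  out=∅∪out(17)=∅
  fail(16) 'bab': from fail(11)=8 chase 'b': 8→0 ⇒ 1;  out={4}∪out(1)={4}
  fail(18) 'acb': from fail(17)=0 chase 'b': 0 ⇒ 1;  out=∅∪out(1)=∅
  fail(6) 'bcba': from fail(5)=1 chase 'a': 1 ⇒ 11;  out=∅∪out(11)=∅
  fail(13) 'bacc': from fail(12)=17 chase 'c': 17→0 ⇒ 0;  out=∅∪out(0)=∅
  fail(19) 'acbb': from fail(18)=1 chase 'b': 1 ⇒ 2;  out=∅∪out(2)=∅
  fail(22) 'bbca': from fail(3)=4 chase 'a': 4→0 ⇒ 8;  out={6}∪out(8)={6}
  fail(7) 'bcbaa': from fail(6)=11 chase 'a': 11→8 ⇒ 9;  out={1}∪out(9)={1}
  fail(14) 'baccb': from fail(13)=0 chase 'b': 0 ⇒ 1;  out=∅∪out(1)=∅
  fail(20) 'acbbc': from fail(19)=2 chase 'c': 2 ⇒ 3;  out=∅∪out(3)={0}
  fail(15) 'baccbc': from fail(14)=1 chase 'c': 1 ⇒ 4;  out={3}∪out(4)={3}
  fail(21) 'acbbca': from fail(20)=3 chase 'a': 3 ⇒ 22;  out={5}∪out(22)={5,6}

Text stream:
i=0 'a': node 0→8
i=1 'a': node 8→9
i=2 'c': node 9→17 ·f
i=3 'a': node 17→8 ·f
i=4 'b': node 8→1 ·f
i=5 'b': node 1→2
i=6 'c': node 2→3  → match P0@[4:6]
i=7 'a': node 3→22  → match P6@[4:7]
i=8 'b': node 22→1 ·f
i=9 'c': node 1→4
i=10 'b': node 4→5
i=11 'a': node 5→6
i=12 'a': node 6→7  → match P1@[8:12]
i=13 'a': node 7→9 ·f
i=14 'a': node 9→9 ·f
i=15 'a': node 9→9 ·f
i=16 'b': node 9→10  → match P2@[14:16]
i=17 'c': node 10→4 ·f
i=18 'b': node 4→5
i=19 'c': node 5→4 ·f
i=20 'a': node 4→8 ·f
i=21 'b': node 8→1 ·f
i=22 'b': node 1→2
i=23 'a': node 2→11 ·f
i=24 'b': node 11→16  → match P4@[22:24]
i=25 'a': node 16→11 ·f
i=26 'c': node 11→12
i=27 'b': node 12→18 ·f
i=28 'b': node 18→19
i=29 'c': node 19→20  → match P0@[27:29]
i=30 'a': node 20→21  → match P5@[25:30],P6@[27:30]
i=31 'a': node 21→9 ·f
i=32 'b': node 9→10  → match P2@[30:32]
i=33 'b': node 10→2 ·f

Result: [[6,0],[7,6],[12,1],[16,2],[24,4],[29,0],[30,5],[30,6],[32,2]]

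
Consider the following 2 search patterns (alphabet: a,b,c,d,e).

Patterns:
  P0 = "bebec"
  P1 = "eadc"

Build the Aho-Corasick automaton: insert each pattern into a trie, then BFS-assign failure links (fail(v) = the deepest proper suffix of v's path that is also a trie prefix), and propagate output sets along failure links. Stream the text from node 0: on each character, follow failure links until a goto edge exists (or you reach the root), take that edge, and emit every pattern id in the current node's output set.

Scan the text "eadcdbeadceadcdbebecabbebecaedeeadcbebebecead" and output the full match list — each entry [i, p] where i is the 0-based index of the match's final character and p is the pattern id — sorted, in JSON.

Build automaton:
Trie (insert patterns):
  n0 'ε': b→1 e→6
  n1 'b': e→2
  n2 'be': b→3
  n3 'beb': e→4
  n4 'bebe': c→5
  n5 'bebec': ·  [P0 ends]
  n6 'e': a→7
  n7 'ea': d→8
  n8 'ead': c→9
  n9 'eadc': ·  [P1 ends]

BFS fail/out derivation:
  n1('b'): parent n0 fail=0; on 'b' 0 → fail=0;  out ∅∪∅=∅
  n6('e'): parent n0 fail=0; on 'e' 0 → fail=0;  out ∅∪∅=∅
  n2('be'): parent n1 fail=0; on 'e' 0 → fail=6;  out ∅∪∅=∅
  n7('ea'): parent n6 fail=0; on 'a' 0 → fail=0;  out ∅∪∅=∅
  n3('beb'): parent n2 fail=6; on 'b' 6→0 → fail=1;  out ∅∪∅=∅
  n8('ead'): parent n7 fail=0; on 'd' 0 → fail=0;  out ∅∪∅=∅
  n4('bebe'): parent n3 fail=1; on 'e' 1 → fail=2;  out ∅∪∅=∅
  n9('eadc'): parent n8 fail=0; on 'c' 0 → fail=0;  out {1}∪∅={1}
  n5('bebec'): parent n4 fail=2; on 'c' 2→6→0 → fail=0;  out {0}∪∅={0}

Scan:
pos 0 'e': at 6
pos 1 'a': at 7
pos 2 'd': at 8
pos 3 'c': at 9  emit P1@[0:3]
pos 4 'd': at 0 ·f
pos 5 'b': at 1
pos 6 'e': at 2
pos 7 'a': at 7 ·f
pos 8 'd': at 8
pos 9 'c': at 9  emit P1@[6:9]
pos 10 'e': at 6 ·f
pos 11 'a': at 7
pos 12 'd': at 8
pos 13 'c': at 9  emit P1@[10:13]
pos 14 'd': at 0 ·f
pos 15 'b': at 1
pos 16 'e': at 2
pos 17 'b': at 3
pos 18 'e': at 4
pos 19 'c': at 5  emit P0@[15:19]
pos 20 'a': at 0 ·f
pos 21 'b': at 1
pos 22 'b': at 1 ·f
pos 23 'e': at 2
pos 24 'b': at 3
pos 25 'e': at 4
pos 26 'c': at 5  emit P0@[22:26]
pos 27 'a': at 0 ·f
pos 28 'e': at 6
pos 29 'd': at 0 ·f
pos 30 'e': at 6
pos 31 'e': at 6 ·f
pos 32 'a': at 7
pos 33 'd': at 8
pos 34 'c': at 9  emit P1@[31:34]
pos 35 'b': at 1 ·f
pos 36 'e': at 2
pos 37 'b': at 3
pos 38 'e': at 4
pos 39 'b': at 3 ·f
pos 40 'e': at 4
pos 41 'c': at 5  emit P0@[37:41]
pos 42 'e': at 6 ·f
pos 43 'a': at 7
pos 44 'd': at 8

Matches: [[3,1],[9,1],[13,1],[19,0],[26,0],[34,1],[41,0]]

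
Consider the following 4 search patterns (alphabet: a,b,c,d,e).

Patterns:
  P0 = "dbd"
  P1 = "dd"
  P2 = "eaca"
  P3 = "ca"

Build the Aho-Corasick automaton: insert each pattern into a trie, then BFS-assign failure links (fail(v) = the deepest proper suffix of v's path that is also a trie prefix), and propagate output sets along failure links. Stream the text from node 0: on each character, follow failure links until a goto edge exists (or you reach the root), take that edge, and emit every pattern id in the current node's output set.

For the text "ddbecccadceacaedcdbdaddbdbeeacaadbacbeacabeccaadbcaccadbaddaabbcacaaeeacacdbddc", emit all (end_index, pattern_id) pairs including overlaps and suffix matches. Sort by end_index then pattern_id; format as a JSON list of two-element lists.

Build automaton:
Trie nodes:
  0='ε' goto c→9 d→1 e→5
  1='d' goto b→2 d→4
  2='db' goto d→3
  3='dbd' goto ·  ←P0
  4='dd' goto ·  ←P1
  5='e' goto a→6
  6='ea' goto c→7
  7='eac' goto a→8
  8='eaca' goto ·  ←P2
  9='c' goto a→10
  10='ca' goto ·  ←P3

Failure links (BFS by depth):
  n1('d'): parent n0 fail=0; on 'd' 0 → fail=0;  out ∅∪∅=∅
  n5('e'): parent n0 fail=0; on 'e' 0 → fail=0;  out ∅∪∅=∅
  n9('c'): parent n0 fail=0; on 'c' 0 → fail=0;  out ∅∪∅=∅
  n2('db'): parent n1 fail=0; on 'b' 0 → fail=0;  out ∅∪∅=∅
  n4('dd'): parent n1 fail=0; on 'd' 0 → fail=1;  out {1}∪∅={1}
  n6('ea'): parent n5 fail=0; on 'a' 0 → fail=0;  out ∅∪∅=∅
  n10('ca'): parent n9 fail=0; on 'a' 0 → fail=0;  out {3}∪∅={3}
  n3('dbd'): parent n2 fail=0; on 'd' 0 → fail=1;  out {0}∪∅={0}
  n7('eac'): parent n6 fail=0; on 'c' 0 → fail=9;  out ∅∪∅=∅
  n8('eaca'): parent n7 fail=9; on 'a' 9 → fail=10;  out {2}∪{3}={2,3}

Text stream:
[0] read 'd'  n0⇒n1
[1] read 'd'  n1⇒n4  ** P1@[0:1]
[2] read 'b'  n4⇒n2 (fail-walked)
[3] read 'e'  n2⇒n5 (fail-walked)
[4] read 'c'  n5⇒n9 (fail-walked)
[5] read 'c'  n9⇒n9 (fail-walked)
[6] read 'c'  n9⇒n9 (fail-walked)
[7] read 'a'  n9⇒n10  ** P3@[6:7]
[8] read 'd'  n10⇒n1 (fail-walked)
[9] read 'c'  n1⇒n9 (fail-walked)
[10] read 'e'  n9⇒n5 (fail-walked)
[11] read 'a'  n5⇒n6
[12] read 'c'  n6⇒n7
[13] read 'a'  n7⇒n8  ** P2@[10:13],P3@[12:13]
[14] read 'e'  n8⇒n5 (fail-walked)
[15] read 'd'  n5⇒n1 (fail-walked)
[16] read 'c'  n1⇒n9 (fail-walked)
[17] read 'd'  n9⇒n1 (fail-walked)
[18] read 'b'  n1⇒n2
[19] read 'd'  n2⇒n3  ** P0@[17:19]
[20] read 'a'  n3⇒n0 (fail-walked)
[21] read 'd'  n0⇒n1
[22] read 'd'  n1⇒n4  ** P1@[21:22]
[23] read 'b'  n4⇒n2 (fail-walked)
[24] read 'd'  n2⇒n3  ** P0@[22:24]
[25] read 'b'  n3⇒n2 (fail-walked)
[26] read 'e'  n2⇒n5 (fail-walked)
[27] read 'e'  n5⇒n5 (fail-walked)
[28] read 'a'  n5⇒n6
[29] read 'c'  n6⇒n7
[30] read 'a'  n7⇒n8  ** P2@[27:30],P3@[29:30]
[31] read 'a'  n8⇒n0 (fail-walked)
[32] read 'd'  n0⇒n1
[33] read 'b'  n1⇒n2
[34] read 'a'  n2⇒n0 (fail-walked)
[35] read 'c'  n0⇒n9
[36] read 'b'  n9⇒n0 (fail-walked)
[37] read 'e'  n0⇒n5
[38] read 'a'  n5⇒n6
[39] read 'c'  n6⇒n7
[40] read 'a'  n7⇒n8  ** P2@[37:40],P3@[39:40]
[41] read 'b'  n8⇒n0 (fail-walked)
[42] read 'e'  n0⇒n5
[43] read 'c'  n5⇒n9 (fail-walked)
[44] read 'c'  n9⇒n9 (fail-walked)
[45] read 'a'  n9⇒n10  ** P3@[44:45]
[46] read 'a'  n10⇒n0 (fail-walked)
[47] read 'd'  n0⇒n1
[48] read 'b'  n1⇒n2
[49] read 'c'  n2⇒n9 (fail-walked)
[50] read 'a'  n9⇒n10  ** P3@[49:50]
[51] read 'c'  n10⇒n9 (fail-walked)
[52] read 'c'  n9⇒n9 (fail-walked)
[53] read 'a'  n9⇒n10  ** P3@[52:53]
[54] read 'd'  n10⇒n1 (fail-walked)
[55] read 'b'  n1⇒n2
[56] read 'a'  n2⇒n0 (fail-walked)
[57] read 'd'  n0⇒n1
[58] read 'd'  n1⇒n4  ** P1@[57:58]
[59] read 'a'  n4⇒n0 (fail-walked)
[60] read 'a'  n0⇒n0
[61] read 'b'  n0⇒n0
[62] read 'b'  n0⇒n0
[63] read 'c'  n0⇒n9
[64] read 'a'  n9⇒n10  ** P3@[63:64]
[65] read 'c'  n10⇒n9 (fail-walked)
[66] read 'a'  n9⇒n10  ** P3@[65:66]
[67] read 'a'  n10⇒n0 (fail-walked)
[68] read 'e'  n0⇒n5
[69] read 'e'  n5⇒n5 (fail-walked)
[70] read 'a'  n5⇒n6
[71] read 'c'  n6⇒n7
[72] read 'a'  n7⇒n8  ** P2@[69:72],P3@[71:72]
[73] read 'c'  n8⇒n9 (fail-walked)
[74] read 'd'  n9⇒n1 (fail-walked)
[75] read 'b'  n1⇒n2
[76] read 'd'  n2⇒n3  ** P0@[74:76]
[77] read 'd'  n3⇒n4 (fail-walked)  ** P1@[76:77]
[78] read 'c'  n4⇒n9 (fail-walked)

Result: [[1,1],[7,3],[13,2],[13,3],[19,0],[22,1],[24,0],[30,2],[30,3],[40,2],[40,3],[45,3],[50,3],[53,3],[58,1],[64,3],[66,3],[72,2],[72,3],[76,0],[77,1]]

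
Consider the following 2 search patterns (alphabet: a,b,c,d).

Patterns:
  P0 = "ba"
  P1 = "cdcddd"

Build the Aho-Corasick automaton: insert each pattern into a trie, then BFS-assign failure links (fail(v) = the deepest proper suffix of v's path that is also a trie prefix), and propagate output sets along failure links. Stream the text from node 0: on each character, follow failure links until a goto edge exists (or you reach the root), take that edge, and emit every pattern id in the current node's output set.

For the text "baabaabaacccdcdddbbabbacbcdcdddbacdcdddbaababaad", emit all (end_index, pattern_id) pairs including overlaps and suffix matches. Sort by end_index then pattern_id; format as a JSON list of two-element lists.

Construct AC machine:
Trie (insert patterns):
  n0 'ε': b→1 c→3
  n1 'b': a→2
  n2 'ba': ·  ←P0
  n3 'c': d→4
  n4 'cd': c→5
  n5 'cdc': d→6
  n6 'cdcd': d→7
  n7 'cdcdd': d→8
  n8 'cdcddd': ·  ←P1

Failure links (BFS by depth):
  n1('b'): parent n0 fail=0; on 'b' 0 → fail=0;  out ∅∪∅=∅
  n3('c'): parent n0 fail=0; on 'c' 0 → fail=0;  out ∅∪∅=∅
  n2('ba'): parent n1 fail=0; on 'a' 0 → fail=0;  out {0}∪∅={0}
  n4('cd'): parent n3 fail=0; on 'd' 0 → fail=0;  out ∅∪∅=∅
  n5('cdc'): parent n4 fail=0; on 'c' 0 → fail=3;  out ∅∪∅=∅
  n6('cdcd'): parent n5 fail=3; on 'd' 3 → fail=4;  out ∅∪∅=∅
  n7('cdcdd'): parent n6 fail=4; on 'd' 4→0 → fail=0;  out ∅∪∅=∅
  n8('cdcddd'): parent n7 fail=0; on 'd' 0 → fail=0;  out {1}∪∅={1}

Text stream:
pos 0 'b': at 1
pos 1 'a': at 2  ** P0@[0:1]
pos 2 'a': at 0 (via fail)
pos 3 'b': at 1
pos 4 'a': at 2  ** P0@[3:4]
pos 5 'a': at 0 (via fail)
pos 6 'b': at 1
pos 7 'a': at 2  ** P0@[6:7]
pos 8 'a': at 0 (via fail)
pos 9 'c': at 3
pos 10 'c': at 3 (via fail)
pos 11 'c': at 3 (via fail)
pos 12 'd': at 4
pos 13 'c': at 5
pos 14 'd': at 6
pos 15 'd': at 7
pos 16 'd': at 8  ** P1@[11:16]
pos 17 'b': at 1 (via fail)
pos 18 'b': at 1 (via fail)
pos 19 'a': at 2  ** P0@[18:19]
pos 20 'b': at 1 (via fail)
pos 21 'b': at 1 (via fail)
pos 22 'a': at 2  ** P0@[21:22]
pos 23 'c': at 3 (via fail)
pos 24 'b': at 1 (via fail)
pos 25 'c': at 3 (via fail)
pos 26 'd': at 4
pos 27 'c': at 5
pos 28 'd': at 6
pos 29 'd': at 7
pos 30 'd': at 8  ** P1@[25:30]
pos 31 'b': at 1 (via fail)
pos 32 'a': at 2  ** P0@[31:32]
pos 33 'c': at 3 (via fail)
pos 34 'd': at 4
pos 35 'c': at 5
pos 36 'd': at 6
pos 37 'd': at 7
pos 38 'd': at 8  ** P1@[33:38]
pos 39 'b': at 1 (via fail)
pos 40 'a': at 2  ** P0@[39:40]
pos 41 'a': at 0 (via fail)
pos 42 'b': at 1
pos 43 'a': at 2  ** P0@[42:43]
pos 44 'b': at 1 (via fail)
pos 45 'a': at 2  ** P0@[44:45]
pos 46 'a': at 0 (via fail)
pos 47 'd': at 0

All matches (sorted): [[1,0],[4,0],[7,0],[16,1],[19,0],[22,0],[30,1],[32,0],[38,1],[40,0],[43,0],[45,0]]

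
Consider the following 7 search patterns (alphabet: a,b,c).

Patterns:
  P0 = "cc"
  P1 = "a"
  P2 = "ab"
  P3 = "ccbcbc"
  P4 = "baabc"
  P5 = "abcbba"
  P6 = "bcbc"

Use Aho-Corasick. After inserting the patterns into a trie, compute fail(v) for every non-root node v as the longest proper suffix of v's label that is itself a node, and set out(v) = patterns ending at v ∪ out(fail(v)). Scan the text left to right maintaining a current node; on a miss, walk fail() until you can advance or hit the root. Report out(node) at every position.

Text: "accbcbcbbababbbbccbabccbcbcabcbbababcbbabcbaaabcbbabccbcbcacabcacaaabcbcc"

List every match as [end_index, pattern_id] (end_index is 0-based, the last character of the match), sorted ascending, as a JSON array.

Build automaton:
Trie nodes:
  n0 'ε': a→3 b→9 c→1
  n1 'c': c→2
  n2 'cc': b→5  [P0 ends]
  n3 'a': b→4  [P1 ends]
  n4 'ab': c→14  [P2 ends]
  n5 'ccb': c→6
  n6 'ccbc': b→7
  n7 'ccbcb': c→8
  n8 'ccbcbc': ·  [P3 ends]
  n9 'b': a→10 c→18
  n10 'ba': a→11
  n11 'baa': b→12
  n12 'baab': c→13
  n13 'baabc': ·  [P4 ends]
  n14 'abc': b→15
  n15 'abcb': b→16
  n16 'abcbb': a→17
  n17 'abcbba': ·  [P5 ends]
  n18 'bc': b→19
  n19 'bcb': c→20
  n20 'bcbc': ·  [P6 ends]

BFS fail/out derivation:
  fail(1) 'c': from fail(0)=0 chase 'c': 0 ⇒ 0;  out=∅∪out(0)=∅
  fail(3) 'a': from fail(0)=0 chase 'a': 0 ⇒ 0;  out={1}∪out(0)={1}
  fail(9) 'b': from fail(0)=0 chase 'b': 0 ⇒ 0;  out=∅∪out(0)=∅
  fail(2) 'cc': from fail(1)=0 chase 'c': 0 ⇒ 1;  out={0}∪out(1)={0}
  fail(4) 'ab': from fail(3)=0 chase 'b': 0 ⇒ 9;  out={2}∪out(9)={2}
  fail(10) 'ba': from fail(9)=0 chase 'a': 0 ⇒ 3;  out=∅∪out(3)={1}
  fail(18) 'bc': from fail(9)=0 chase 'c': 0 ⇒ 1;  out=∅∪out(1)=∅
  fail(5) 'ccb': from fail(2)=1 chase 'b': 1→0 ⇒ 9;  out=∅∪out(9)=∅
  fail(11) 'baa': from fail(10)=3 chase 'a': 3→0 ⇒ 3;  out=∅∪out(3)={1}
  fail(14) 'abc': from fail(4)=9 chase 'c': 9 ⇒ 18;  out=∅∪out(18)=∅
  fail(19) 'bcb': from fail(18)=1 chase 'b': 1→0 ⇒ 9;  out=∅∪out(9)=∅
  fail(6) 'ccbc': from fail(5)=9 chase 'c': 9 ⇒ 18;  out=∅∪out(18)=∅
  fail(12) 'baab': from fail(11)=3 chase 'b': 3 ⇒ 4;  out=∅∪out(4)={2}
  fail(15) 'abcb': from fail(14)=18 chase 'b': 18 ⇒ 19;  out=∅∪out(19)=∅
  fail(20) 'bcbc': from fail(19)=9 chase 'c': 9 ⇒ 18;  out={6}∪out(18)={6}
  fail(7) 'ccbcb': from fail(6)=18 chase 'b': 18 ⇒ 19;  out=∅∪out(19)=∅
  fail(13) 'baabc': from fail(12)=4 chase 'c': 4 ⇒ 14;  out={4}∪out(14)={4}
  fail(16) 'abcbb': from fail(15)=19 chase 'b': 19→9→0 ⇒ 9;  out=∅∪out(9)=∅
  fail(8) 'ccbcbc': from fail(7)=19 chase 'c': 19 ⇒ 20;  out={3}∪out(20)={3,6}
  fail(17) 'abcbba': from fail(16)=9 chase 'a': 9 ⇒ 10;  out={5}∪out(10)={1,5}

Run:
pos 0 'a': at 3  → match P1@[0:0]
pos 1 'c': at 1 ·f
pos 2 'c': at 2  → match P0@[1:2]
pos 3 'b': at 5
pos 4 'c': at 6
pos 5 'b': at 7
pos 6 'c': at 8  → match P3@[1:6],P6@[3:6]
pos 7 'b': at 19 ·f
pos 8 'b': at 9 ·f
pos 9 'a': at 10  → match P1@[9:9]
pos 10 'b': at 4 ·f  → match P2@[9:10]
pos 11 'a': at 10 ·f  → match P1@[11:11]
pos 12 'b': at 4 ·f  → match P2@[11:12]
pos 13 'b': at 9 ·f
pos 14 'b': at 9 ·f
pos 15 'b': at 9 ·f
pos 16 'c': at 18
pos 17 'c': at 2 ·f  → match P0@[16:17]
pos 18 'b': at 5
pos 19 'a': at 10 ·f  → match P1@[19:19]
pos 20 'b': at 4 ·f  → match P2@[19:20]
pos 21 'c': at 14
pos 22 'c': at 2 ·f  → match P0@[21:22]
pos 23 'b': at 5
pos 24 'c': at 6
pos 25 'b': at 7
pos 26 'c': at 8  → match P3@[21:26],P6@[23:26]
pos 27 'a': at 3 ·f  → match P1@[27:27]
pos 28 'b': at 4  → match P2@[27:28]
pos 29 'c': at 14
pos 30 'b': at 15
pos 31 'b': at 16
pos 32 'a': at 17  → match P1@[32:32],P5@[27:32]
pos 33 'b': at 4 ·f  → match P2@[32:33]
pos 34 'a': at 10 ·f  → match P1@[34:34]
pos 35 'b': at 4 ·f  → match P2@[34:35]
pos 36 'c': at 14
pos 37 'b': at 15
pos 38 'b': at 16
pos 39 'a': at 17  → match P1@[39:39],P5@[34:39]
pos 40 'b': at 4 ·f  → match P2@[39:40]
pos 41 'c': at 14
pos 42 'b': at 15
pos 43 'a': at 10 ·f  → match P1@[43:43]
pos 44 'a': at 11  → match P1@[44:44]
pos 45 'a': at 3 ·f  → match P1@[45:45]
pos 46 'b': at 4  → match P2@[45:46]
pos 47 'c': at 14
pos 48 'b': at 15
pos 49 'b': at 16
pos 50 'a': at 17  → match P1@[50:50],P5@[45:50]
pos 51 'b': at 4 ·f  → match P2@[50:51]
pos 52 'c': at 14
pos 53 'c': at 2 ·f  → match P0@[52:53]
pos 54 'b': at 5
pos 55 'c': at 6
pos 56 'b': at 7
pos 57 'c': at 8  → match P3@[52:57],P6@[54:57]
pos 58 'a': at 3 ·f  → match P1@[58:58]
pos 59 'c': at 1 ·f
pos 60 'a': at 3 ·f  → match P1@[60:60]
pos 61 'b': at 4  → match P2@[60:61]
pos 62 'c': at 14
pos 63 'a': at 3 ·f  → match P1@[63:63]
pos 64 'c': at 1 ·f
pos 65 'a': at 3 ·f  → match P1@[65:65]
pos 66 'a': at 3 ·f  → match P1@[66:66]
pos 67 'a': at 3 ·f  → match P1@[67:67]
pos 68 'b': at 4  → match P2@[67:68]
pos 69 'c': at 14
pos 70 'b': at 15
pos 71 'c': at 20 ·f  → match P6@[68:71]
pos 72 'c': at 2 ·f  → match P0@[71:72]

All matches (sorted): [[0,1],[2,0],[6,3],[6,6],[9,1],[10,2],[11,1],[12,2],[17,0],[19,1],[20,2],[22,0],[26,3],[26,6],[27,1],[28,2],[32,1],[32,5],[33,2],[34,1],[35,2],[39,1],[39,5],[40,2],[43,1],[44,1],[45,1],[46,2],[50,1],[50,5],[51,2],[53,0],[57,3],[57,6],[58,1],[60,1],[61,2],[63,1],[65,1],[66,1],[67,1],[68,2],[71,6],[72,0]]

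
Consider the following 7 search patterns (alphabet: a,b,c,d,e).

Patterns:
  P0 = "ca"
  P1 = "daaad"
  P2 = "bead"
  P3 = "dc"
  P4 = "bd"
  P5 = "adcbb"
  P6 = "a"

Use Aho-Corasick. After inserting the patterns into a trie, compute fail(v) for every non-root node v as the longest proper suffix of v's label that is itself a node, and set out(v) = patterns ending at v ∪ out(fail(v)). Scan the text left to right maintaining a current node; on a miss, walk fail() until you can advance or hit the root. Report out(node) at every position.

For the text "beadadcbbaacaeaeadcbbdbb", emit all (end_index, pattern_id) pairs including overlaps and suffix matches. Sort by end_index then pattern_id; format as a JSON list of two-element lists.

Build:
Trie (insert patterns):
  n0 'ε': a→14 b→8 c→1 d→3
  n1 'c': a→2
  n2 'ca': ·  ←P0
  n3 'd': a→4 c→12
  n4 'da': a→5
  n5 'daa': a→6
  n6 'daaa': d→7
  n7 'daaad': ·  ←P1
  n8 'b': d→13 e→9
  n9 'be': a→10
  n10 'bea': d→11
  n11 'bead': ·  ←P2
  n12 'dc': ·  ←P3
  n13 'bd': ·  ←P4
  n14 'a': d→15  ←P6
  n15 'ad': c→16
  n16 'adc': b→17
  n17 'adcb': b→18
  n18 'adcbb': ·  ←P5

BFS fail/out derivation:
  fail(1) 'c': from fail(0)=0 chase 'c': 0 ⇒ 0;  out=∅∪out(0)=∅
  fail(3) 'd': from fail(0)=0 chase 'd': 0 ⇒ 0;  out=∅∪out(0)=∅
  fail(8) 'b': from fail(0)=0 chase 'b': 0 ⇒ 0;  out=∅∪out(0)=∅
  fail(14) 'a': from fail(0)=0 chase 'a': 0 ⇒ 0;  out={6}∪out(0)={6}
  fail(2) 'ca': from fail(1)=0 chase 'a': 0 ⇒ 14;  out={0}∪out(14)={0,6}
  fail(4) 'da': from fail(3)=0 chase 'a': 0 ⇒ 14;  out=∅∪out(14)={6}
  fail(9) 'be': from fail(8)=0 chase 'e': 0 ⇒ 0;  out=∅∪out(0)=∅
  fail(12) 'dc': from fail(3)=0 chase 'c': 0 ⇒ 1;  out={3}∪out(1)={3}
  fail(13) 'bd': from fail(8)=0 chase 'd': 0 ⇒ 3;  out={4}∪out(3)={4}
  fail(15) 'ad': from fail(14)=0 chase 'd': 0 ⇒ 3;  out=∅∪out(3)=∅
  fail(5) 'daa': from fail(4)=14 chase 'a': 14→0 ⇒ 14;  out=∅∪out(14)={6}
  fail(10) 'bea': from fail(9)=0 chase 'a': 0 ⇒ 14;  out=∅∪out(14)={6}
  fail(16) 'adc': from fail(15)=3 chase 'c': 3 ⇒ 12;  out=∅∪out(12)={3}
  fail(6) 'daaa': from fail(5)=14 chase 'a': 14→0 ⇒ 14;  out=∅∪out(14)={6}
  fail(11) 'bead': from fail(10)=14 chase 'd': 14 ⇒ 15;  out={2}∪out(15)={2}
  fail(17) 'adcb': from fail(16)=12 chase 'b': 12→1→0 ⇒ 8;  out=∅∪out(8)=∅
  fail(7) 'daaad': from fail(6)=14 chase 'd': 14 ⇒ 15;  out={1}∪out(15)={1}
  fail(18) 'adcbb': from fail(17)=8 chase 'b': 8→0 ⇒ 8;  out={5}∪out(8)={5}

Text stream:
i=0 'b': node 0→8
i=1 'e': node 8→9
i=2 'a': node 9→10  emit P6@[2:2]
i=3 'd': node 10→11  emit P2@[0:3]
i=4 'a': node 11→4 (via fail)  emit P6@[4:4]
i=5 'd': node 4→15 (via fail)
i=6 'c': node 15→16  emit P3@[5:6]
i=7 'b': node 16→17
i=8 'b': node 17→18  emit P5@[4:8]
i=9 'a': node 18→14 (via fail)  emit P6@[9:9]
i=10 'a': node 14→14 (via fail)  emit P6@[10:10]
i=11 'c': node 14→1 (via fail)
i=12 'a': node 1→2  emit P0@[11:12],P6@[12:12]
i=13 'e': node 2→0 (via fail)
i=14 'a': node 0→14  emit P6@[14:14]
i=15 'e': node 14→0 (via fail)
i=16 'a': node 0→14  emit P6@[16:16]
i=17 'd': node 14→15
i=18 'c': node 15→16  emit P3@[17:18]
i=19 'b': node 16→17
i=20 'b': node 17→18  emit P5@[16:20]
i=21 'd': node 18→13 (via fail)  emit P4@[20:21]
i=22 'b': node 13→8 (via fail)
i=23 'b': node 8→8 (via fail)

All matches (sorted): [[2,6],[3,2],[4,6],[6,3],[8,5],[9,6],[10,6],[12,0],[12,6],[14,6],[16,6],[18,3],[20,5],[21,4]]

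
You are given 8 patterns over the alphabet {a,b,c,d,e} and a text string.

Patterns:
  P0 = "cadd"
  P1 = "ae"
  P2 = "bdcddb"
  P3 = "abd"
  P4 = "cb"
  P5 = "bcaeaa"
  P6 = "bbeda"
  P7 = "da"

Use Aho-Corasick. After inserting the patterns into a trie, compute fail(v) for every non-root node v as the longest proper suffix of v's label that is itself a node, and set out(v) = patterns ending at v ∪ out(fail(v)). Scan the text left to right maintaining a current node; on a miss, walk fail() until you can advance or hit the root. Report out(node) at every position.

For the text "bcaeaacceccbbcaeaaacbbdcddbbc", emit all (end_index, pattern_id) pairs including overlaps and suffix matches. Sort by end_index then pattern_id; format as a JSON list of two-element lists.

Build automaton:
Trie nodes:
  0='ε' goto a→5 b→7 c→1 d→25
  1='c' goto a→2 b→15
  2='ca' goto d→3
  3='cad' goto d→4
  4='cadd' goto ·  ←P0
  5='a' goto b→13 e→6
  6='ae' goto ·  ←P1
  7='b' goto b→21 c→16 d→8
  8='bd' goto c→9
  9='bdc' goto d→10
  10='bdcd' goto d→11
  11='bdcdd' goto b→12
  12='bdcddb' goto ·  ←P2
  13='ab' goto d→14
  14='abd' goto ·  ←P3
  15='cb' goto ·  ←P4
  16='bc' goto a→17
  17='bca' goto e→18
  18='bcae' goto a→19
  19='bcaea' goto a→20
  20='bcaeaa' goto ·  ←P5
  21='bb' goto e→22
  22='bbe' goto d→23
  23='bbed' goto a→24
  24='bbeda' goto ·  ←P6
  25='d' goto a→26
  26='da' goto ·  ←P7

Failure links (BFS by depth):
  n1('c'): parent n0 fail=0; on 'c' 0 → fail=0;  out ∅∪∅=∅
  n5('a'): parent n0 fail=0; on 'a' 0 → fail=0;  out ∅∪∅=∅
  n7('b'): parent n0 fail=0; on 'b' 0 → fail=0;  out ∅∪∅=∅
  n25('d'): parent n0 fail=0; on 'd' 0 → fail=0;  out ∅∪∅=∅
  n2('ca'): parent n1 fail=0; on 'a' 0 → fail=5;  out ∅∪∅=∅
  n6('ae'): parent n5 fail=0; on 'e' 0 → fail=0;  out {1}∪∅={1}
  n8('bd'): parent n7 fail=0; on 'd' 0 → fail=25;  out ∅∪∅=∅
  n13('ab'): parent n5 fail=0; on 'b' 0 → fail=7;  out ∅∪∅=∅
  n15('cb'): parent n1 fail=0; on 'b' 0 → fail=7;  out {4}∪∅={4}
  n16('bc'): parent n7 fail=0; on 'c' 0 → fail=1;  out ∅∪∅=∅
  n21('bb'): parent n7 fail=0; on 'b' 0 → fail=7;  out ∅∪∅=∅
  n26('da'): parent n25 fail=0; on 'a' 0 → fail=5;  out {7}∪∅={7}
  n3('cad'): parent n2 fail=5; on 'd' 5→0 → fail=25;  out ∅∪∅=∅
  n9('bdc'): parent n8 fail=25; on 'c' 25→0 → fail=1;  out ∅∪∅=∅
  n14('abd'): parent n13 fail=7; on 'd' 7 → fail=8;  out {3}∪∅={3}
  n17('bca'): parent n16 fail=1; on 'a' 1 → fail=2;  out ∅∪∅=∅
  n22('bbe'): parent n21 fail=7; on 'e' 7→0 → fail=0;  out ∅∪∅=∅
  n4('cadd'): parent n3 fail=25; on 'd' 25→0 → fail=25;  out {0}∪∅={0}
  n10('bdcd'): parent n9 fail=1; on 'd' 1→0 → fail=25;  out ∅∪∅=∅
  n18('bcae'): parent n17 fail=2; on 'e' 2→5 → fail=6;  out ∅∪{1}={1}
  n23('bbed'): parent n22 fail=0; on 'd' 0 → fail=25;  out ∅∪∅=∅
  n11('bdcdd'): parent n10 fail=25; on 'd' 25→0 → fail=25;  out ∅∪∅=∅
  n19('bcaea'): parent n18 fail=6; on 'a' 6→0 → fail=5;  out ∅∪∅=∅
  n24('bbeda'): parent n23 fail=25; on 'a' 25 → fail=26;  out {6}∪{7}={6,7}
  n12('bdcddb'): parent n11 fail=25; on 'b' 25→0 → fail=7;  out {2}∪∅={2}
  n20('bcaeaa'): parent n19 fail=5; on 'a' 5→0 → fail=5;  out {5}∪∅={5}

Scan:
[0] read 'b'  n0⇒n7
[1] read 'c'  n7⇒n16
[2] read 'a'  n16⇒n17
[3] read 'e'  n17⇒n18  ** P1@[2:3]
[4] read 'a'  n18⇒n19
[5] read 'a'  n19⇒n20  ** P5@[0:5]
[6] read 'c'  n20⇒n1 (fail-walked)
[7] read 'c'  n1⇒n1 (fail-walked)
[8] read 'e'  n1⇒n0 (fail-walked)
[9] read 'c'  n0⇒n1
[10] read 'c'  n1⇒n1 (fail-walked)
[11] read 'b'  n1⇒n15  ** P4@[10:11]
[12] read 'b'  n15⇒n21 (fail-walked)
[13] read 'c'  n21⇒n16 (fail-walked)
[14] read 'a'  n16⇒n17
[15] read 'e'  n17⇒n18  ** P1@[14:15]
[16] read 'a'  n18⇒n19
[17] read 'a'  n19⇒n20  ** P5@[12:17]
[18] read 'a'  n20⇒n5 (fail-walked)
[19] read 'c'  n5⇒n1 (fail-walked)
[20] read 'b'  n1⇒n15  ** P4@[19:20]
[21] read 'b'  n15⇒n21 (fail-walked)
[22] read 'd'  n21⇒n8 (fail-walked)
[23] read 'c'  n8⇒n9
[24] read 'd'  n9⇒n10
[25] read 'd'  n10⇒n11
[26] read 'b'  n11⇒n12  ** P2@[21:26]
[27] read 'b'  n12⇒n21 (fail-walked)
[28] read 'c'  n21⇒n16 (fail-walked)

All matches (sorted): [[3,1],[5,5],[11,4],[15,1],[17,5],[20,4],[26,2]]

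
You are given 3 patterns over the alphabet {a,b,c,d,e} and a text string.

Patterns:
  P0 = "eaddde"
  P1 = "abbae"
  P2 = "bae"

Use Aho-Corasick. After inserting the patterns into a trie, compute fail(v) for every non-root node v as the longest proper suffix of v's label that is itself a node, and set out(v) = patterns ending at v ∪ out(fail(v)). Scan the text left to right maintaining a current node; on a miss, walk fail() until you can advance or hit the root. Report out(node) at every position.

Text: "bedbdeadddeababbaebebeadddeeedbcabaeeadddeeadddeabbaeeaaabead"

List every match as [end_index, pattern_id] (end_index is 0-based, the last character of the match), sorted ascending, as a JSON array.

Build:
Trie (insert patterns):
  n0 'ε': a→7 b→12 e→1
  n1 'e': a→2
  n2 'ea': d→3
  n3 'ead': d→4
  n4 'eadd': d→5
  n5 'eaddd': e→6
  n6 'eaddde': ·  [P0 ends]
  n7 'a': b→8
  n8 'ab': b→9
  n9 'abb': a→10
  n10 'abba': e→11
  n11 'abbae': ·  [P1 ends]
  n12 'b': a→13
  n13 'ba': e→14
  n14 'bae': ·  [P2 ends]

Failure links (BFS by depth):
  n1('e'): parent n0 fail=0; on 'e' 0 → fail=0;  out ∅∪∅=∅
  n7('a'): parent n0 fail=0; on 'a' 0 → fail=0;  out ∅∪∅=∅
  n12('b'): parent n0 fail=0; on 'b' 0 → fail=0;  out ∅∪∅=∅
  n2('ea'): parent n1 fail=0; on 'a' 0 → fail=7;  out ∅∪∅=∅
  n8('ab'): parent n7 fail=0; on 'b' 0 → fail=12;  out ∅∪∅=∅
  n13('ba'): parent n12 fail=0; on 'a' 0 → fail=7;  out ∅∪∅=∅
  n3('ead'): parent n2 fail=7; on 'd' 7→0 → fail=0;  out ∅∪∅=∅
  n9('abb'): parent n8 fail=12; on 'b' 12→0 → fail=12;  out ∅∪∅=∅
  n14('bae'): parent n13 fail=7; on 'e' 7→0 → fail=1;  out {2}∪∅={2}
  n4('eadd'): parent n3 fail=0; on 'd' 0 → fail=0;  out ∅∪∅=∅
  n10('abba'): parent n9 fail=12; on 'a' 12 → fail=13;  out ∅∪∅=∅
  n5('eaddd'): parent n4 fail=0; on 'd' 0 → fail=0;  out ∅∪∅=∅
  n11('abbae'): parent n10 fail=13; on 'e' 13 → fail=14;  out {1}∪{2}={1,2}
  n6('eaddde'): parent n5 fail=0; on 'e' 0 → fail=1;  out {0}∪∅={0}

Run:
i=0 'b': node 0→12
i=1 'e': node 12→1 (via fail)
i=2 'd': node 1→0 (via fail)
i=3 'b': node 0→12
i=4 'd': node 12→0 (via fail)
i=5 'e': node 0→1
i=6 'a': node 1→2
i=7 'd': node 2→3
i=8 'd': node 3→4
i=9 'd': node 4→5
i=10 'e': node 5→6  → match P0@[5:10]
i=11 'a': node 6→2 (via fail)
i=12 'b': node 2→8 (via fail)
i=13 'a': node 8→13 (via fail)
i=14 'b': node 13→8 (via fail)
i=15 'b': node 8→9
i=16 'a': node 9→10
i=17 'e': node 10→11  → match P1@[13:17],P2@[15:17]
i=18 'b': node 11→12 (via fail)
i=19 'e': node 12→1 (via fail)
i=20 'b': node 1→12 (via fail)
i=21 'e': node 12→1 (via fail)
i=22 'a': node 1→2
i=23 'd': node 2→3
i=24 'd': node 3→4
i=25 'd': node 4→5
i=26 'e': node 5→6  → match P0@[21:26]
i=27 'e': node 6→1 (via fail)
i=28 'e': node 1→1 (via fail)
i=29 'd': node 1→0 (via fail)
i=30 'b': node 0→12
i=31 'c': node 12→0 (via fail)
i=32 'a': node 0→7
i=33 'b': node 7→8
i=34 'a': node 8→13 (via fail)
i=35 'e': node 13→14  → match P2@[33:35]
i=36 'e': node 14→1 (via fail)
i=37 'a': node 1→2
i=38 'd': node 2→3
i=39 'd': node 3→4
i=40 'd': node 4→5
i=41 'e': node 5→6  → match P0@[36:41]
i=42 'e': node 6→1 (via fail)
i=43 'a': node 1→2
i=44 'd': node 2→3
i=45 'd': node 3→4
i=46 'd': node 4→5
i=47 'e': node 5→6  → match P0@[42:47]
i=48 'a': node 6→2 (via fail)
i=49 'b': node 2→8 (via fail)
i=50 'b': node 8→9
i=51 'a': node 9→10
i=52 'e': node 10→11  → match P1@[48:52],P2@[50:52]
i=53 'e': node 11→1 (via fail)
i=54 'a': node 1→2
i=55 'a': node 2→7 (via fail)
i=56 'a': node 7→7 (via fail)
i=57 'b': node 7→8
i=58 'e': node 8→1 (via fail)
i=59 'a': node 1→2
i=60 'd': node 2→3

Result: [[10,0],[17,1],[17,2],[26,0],[35,2],[41,0],[47,0],[52,1],[52,2]]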